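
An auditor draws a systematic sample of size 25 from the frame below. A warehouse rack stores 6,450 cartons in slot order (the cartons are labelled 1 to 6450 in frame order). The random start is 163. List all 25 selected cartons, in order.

163, 421, 679, 937, 1195, 1453, 1711, 1969, 2227, 2485, 2743, 3001, 3259, 3517, 3775, 4033, 4291, 4549, 4807, 5065, 5323, 5581, 5839, 6097, 6355

k = N/n = 6450/25 = 258
carton 1: 163
carton 2: 163 + 258 = 421
carton 3: 421 + 258 = 679
carton 4: 679 + 258 = 937
carton 5: 937 + 258 = 1195
carton 6: 1195 + 258 = 1453
carton 7: 1453 + 258 = 1711
carton 8: 1711 + 258 = 1969
carton 9: 1969 + 258 = 2227
carton 10: 2227 + 258 = 2485
carton 11: 2485 + 258 = 2743
carton 12: 2743 + 258 = 3001
carton 13: 3001 + 258 = 3259
carton 14: 3259 + 258 = 3517
carton 15: 3517 + 258 = 3775
carton 16: 3775 + 258 = 4033
carton 17: 4033 + 258 = 4291
carton 18: 4291 + 258 = 4549
carton 19: 4549 + 258 = 4807
carton 20: 4807 + 258 = 5065
carton 21: 5065 + 258 = 5323
carton 22: 5323 + 258 = 5581
carton 23: 5581 + 258 = 5839
carton 24: 5839 + 258 = 6097
carton 25: 6097 + 258 = 6355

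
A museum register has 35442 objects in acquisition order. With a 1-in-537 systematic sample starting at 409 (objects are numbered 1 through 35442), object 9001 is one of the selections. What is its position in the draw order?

17

k = 537
position = (9001 − 409)/537 + 1 = 8592/537 + 1 = 16 + 1 = 17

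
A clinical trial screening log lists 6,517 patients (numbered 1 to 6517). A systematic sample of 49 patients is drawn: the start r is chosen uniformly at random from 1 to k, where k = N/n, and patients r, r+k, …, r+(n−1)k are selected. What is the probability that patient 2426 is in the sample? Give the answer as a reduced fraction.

1/133

k = 6517/49 = 133.
Patient 2426 is selected iff r ≡ 2426 (mod 133); exactly one such r in {1,…,133}.
Inclusion probability = 1/133.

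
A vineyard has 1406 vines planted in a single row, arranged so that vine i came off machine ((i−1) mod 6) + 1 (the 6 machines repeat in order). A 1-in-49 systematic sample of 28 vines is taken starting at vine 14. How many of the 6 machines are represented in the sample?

Consecutive selections differ by k = 49, so their machine numbers differ by 49 mod 6 = 1.
gcd(49, 6) = 1, so the sample visits 6/1 = 6 distinct residues mod 6.
Start 14 is machine 2; the machines hit are 1, 2, 3, 4, 5, 6.

6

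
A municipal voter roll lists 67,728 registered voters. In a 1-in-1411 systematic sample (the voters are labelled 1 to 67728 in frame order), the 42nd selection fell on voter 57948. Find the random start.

k = 1411
r = 57948 − (42−1)×1411 = 57948 − 57851 = 97

97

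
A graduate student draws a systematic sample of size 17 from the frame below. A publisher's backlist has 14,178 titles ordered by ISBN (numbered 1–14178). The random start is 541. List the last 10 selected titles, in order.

k = N/n = 14178/17 = 834
8th selection = 541 + 7×834 = 6379
9th: 6379 + 834 = 7213
10th: 7213 + 834 = 8047
11th: 8047 + 834 = 8881
12th: 8881 + 834 = 9715
13th: 9715 + 834 = 10549
14th: 10549 + 834 = 11383
15th: 11383 + 834 = 12217
16th: 12217 + 834 = 13051
17th: 13051 + 834 = 13885

6379, 7213, 8047, 8881, 9715, 10549, 11383, 12217, 13051, 13885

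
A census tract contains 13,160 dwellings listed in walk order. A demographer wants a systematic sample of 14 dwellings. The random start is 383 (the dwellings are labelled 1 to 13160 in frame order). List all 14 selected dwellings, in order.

383, 1323, 2263, 3203, 4143, 5083, 6023, 6963, 7903, 8843, 9783, 10723, 11663, 12603

k = N/n = 13160/14 = 940
dwelling 1: 383
dwelling 2: 383 + 940 = 1323
dwelling 3: 1323 + 940 = 2263
dwelling 4: 2263 + 940 = 3203
dwelling 5: 3203 + 940 = 4143
dwelling 6: 4143 + 940 = 5083
dwelling 7: 5083 + 940 = 6023
dwelling 8: 6023 + 940 = 6963
dwelling 9: 6963 + 940 = 7903
dwelling 10: 7903 + 940 = 8843
dwelling 11: 8843 + 940 = 9783
dwelling 12: 9783 + 940 = 10723
dwelling 13: 10723 + 940 = 11663
dwelling 14: 11663 + 940 = 12603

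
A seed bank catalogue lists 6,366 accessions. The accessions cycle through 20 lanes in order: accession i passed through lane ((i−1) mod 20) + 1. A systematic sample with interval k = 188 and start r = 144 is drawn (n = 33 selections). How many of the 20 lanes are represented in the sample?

5

Consecutive selections differ by k = 188, so their lane numbers differ by 188 mod 20 = 8.
gcd(188, 20) = 4, so the sample visits 20/4 = 5 distinct residues mod 20.
Start 144 is lane 4; the lanes hit are 4, 8, 12, 16, 20.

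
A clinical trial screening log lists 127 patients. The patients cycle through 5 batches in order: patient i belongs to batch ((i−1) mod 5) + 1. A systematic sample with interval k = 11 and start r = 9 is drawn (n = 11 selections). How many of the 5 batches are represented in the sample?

5

Consecutive selections differ by k = 11, so their batch numbers differ by 11 mod 5 = 1.
gcd(11, 5) = 1, so the sample visits 5/1 = 5 distinct residues mod 5.
Start 9 is batch 4; the batches hit are 1, 2, 3, 4, 5.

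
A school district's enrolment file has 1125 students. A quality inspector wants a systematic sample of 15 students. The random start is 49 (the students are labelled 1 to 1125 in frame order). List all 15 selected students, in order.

k = N/n = 1125/15 = 75
student 1: 49
student 2: 49 + 75 = 124
student 3: 124 + 75 = 199
student 4: 199 + 75 = 274
student 5: 274 + 75 = 349
student 6: 349 + 75 = 424
student 7: 424 + 75 = 499
student 8: 499 + 75 = 574
student 9: 574 + 75 = 649
student 10: 649 + 75 = 724
student 11: 724 + 75 = 799
student 12: 799 + 75 = 874
student 13: 874 + 75 = 949
student 14: 949 + 75 = 1024
student 15: 1024 + 75 = 1099

49, 124, 199, 274, 349, 424, 499, 574, 649, 724, 799, 874, 949, 1024, 1099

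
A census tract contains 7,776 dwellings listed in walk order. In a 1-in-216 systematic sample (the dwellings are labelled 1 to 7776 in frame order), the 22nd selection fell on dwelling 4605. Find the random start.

69

k = 216
r = 4605 − (22−1)×216 = 4605 − 4536 = 69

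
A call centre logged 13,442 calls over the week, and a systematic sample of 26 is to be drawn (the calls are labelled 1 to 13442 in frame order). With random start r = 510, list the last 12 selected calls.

7748, 8265, 8782, 9299, 9816, 10333, 10850, 11367, 11884, 12401, 12918, 13435

k = N/n = 13442/26 = 517
15th selection = 510 + 14×517 = 7748
16th: 7748 + 517 = 8265
17th: 8265 + 517 = 8782
18th: 8782 + 517 = 9299
19th: 9299 + 517 = 9816
20th: 9816 + 517 = 10333
21st: 10333 + 517 = 10850
22nd: 10850 + 517 = 11367
23rd: 11367 + 517 = 11884
24th: 11884 + 517 = 12401
25th: 12401 + 517 = 12918
26th: 12918 + 517 = 13435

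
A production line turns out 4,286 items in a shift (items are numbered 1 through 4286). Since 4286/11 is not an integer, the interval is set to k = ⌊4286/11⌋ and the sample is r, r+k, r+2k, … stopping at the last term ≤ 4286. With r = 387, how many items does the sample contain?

k = ⌊4286/11⌋ = 389
Achieved size = ⌊(4286 − 387)/389⌋ + 1 = ⌊3899/389⌋ + 1 = 10 + 1 = 11
(last selection: 387 + 10×389 = 4277 ≤ 4286; next would be 4666 > 4286)

11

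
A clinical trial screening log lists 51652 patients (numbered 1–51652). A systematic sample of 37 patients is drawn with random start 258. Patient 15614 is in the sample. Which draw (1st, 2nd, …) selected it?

12

k = 51652/37 = 1396
position = (15614 − 258)/1396 + 1 = 15356/1396 + 1 = 11 + 1 = 12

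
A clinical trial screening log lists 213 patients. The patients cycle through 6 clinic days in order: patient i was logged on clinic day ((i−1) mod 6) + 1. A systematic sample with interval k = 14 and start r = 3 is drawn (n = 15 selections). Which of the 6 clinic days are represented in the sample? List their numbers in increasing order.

Consecutive selections differ by k = 14, so their clinic day numbers differ by 14 mod 6 = 2.
gcd(14, 6) = 2, so the sample visits 6/2 = 3 distinct residues mod 6.
Start 3 is clinic day 3; the clinic days hit are 1, 3, 5.

1, 3, 5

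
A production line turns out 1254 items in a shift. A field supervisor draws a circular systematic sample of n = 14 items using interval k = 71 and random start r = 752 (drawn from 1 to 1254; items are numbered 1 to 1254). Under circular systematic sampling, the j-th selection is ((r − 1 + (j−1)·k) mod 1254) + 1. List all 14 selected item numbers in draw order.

Selection 1: 752
Selection 2: 752 + 71 = 823
Selection 3: 823 + 71 = 894
Selection 4: 894 + 71 = 965
Selection 5: 965 + 71 = 1036
Selection 6: 1036 + 71 = 1107
Selection 7: 1107 + 71 = 1178
Selection 8: 1178 + 71 = 1249
Selection 9: 1249 + 71 = 1320 → 1320 − 1254 = 66
Selection 10: 66 + 71 = 137
Selection 11: 137 + 71 = 208
Selection 12: 208 + 71 = 279
Selection 13: 279 + 71 = 350
Selection 14: 350 + 71 = 421

752, 823, 894, 965, 1036, 1107, 1178, 1249, 66, 137, 208, 279, 350, 421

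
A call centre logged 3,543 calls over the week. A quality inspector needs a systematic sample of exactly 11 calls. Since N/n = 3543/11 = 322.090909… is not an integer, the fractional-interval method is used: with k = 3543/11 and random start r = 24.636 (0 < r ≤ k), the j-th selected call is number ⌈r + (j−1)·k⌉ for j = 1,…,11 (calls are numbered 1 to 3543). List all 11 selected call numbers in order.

25, 347, 669, 991, 1313, 1636, 1958, 2280, 2602, 2924, 3246

j=1: r + 0k = 24.636 → ⌈·⌉ = 25
j=2: r + 1k = 346.726909… → ⌈·⌉ = 347
j=3: r + 2k = 668.817818… → ⌈·⌉ = 669
j=4: r + 3k = 990.908727… → ⌈·⌉ = 991
j=5: r + 4k = 1312.999636… → ⌈·⌉ = 1313
j=6: r + 5k = 1635.090545… → ⌈·⌉ = 1636
j=7: r + 6k = 1957.181454… → ⌈·⌉ = 1958
j=8: r + 7k = 2279.272363… → ⌈·⌉ = 2280
j=9: r + 8k = 2601.363272… → ⌈·⌉ = 2602
j=10: r + 9k = 2923.454181… → ⌈·⌉ = 2924
j=11: r + 10k = 3245.545090… → ⌈·⌉ = 3246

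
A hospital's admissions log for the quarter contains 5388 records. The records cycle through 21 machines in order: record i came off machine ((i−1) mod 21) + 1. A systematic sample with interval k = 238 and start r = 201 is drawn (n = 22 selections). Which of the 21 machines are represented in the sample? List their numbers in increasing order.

5, 12, 19

Consecutive selections differ by k = 238, so their machine numbers differ by 238 mod 21 = 7.
gcd(238, 21) = 7, so the sample visits 21/7 = 3 distinct residues mod 21.
Start 201 is machine 12; the machines hit are 5, 12, 19.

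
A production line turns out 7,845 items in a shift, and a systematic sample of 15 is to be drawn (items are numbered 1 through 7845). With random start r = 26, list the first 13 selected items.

26, 549, 1072, 1595, 2118, 2641, 3164, 3687, 4210, 4733, 5256, 5779, 6302

k = N/n = 7845/15 = 523
item 1: 26
item 2: 26 + 523 = 549
item 3: 549 + 523 = 1072
item 4: 1072 + 523 = 1595
item 5: 1595 + 523 = 2118
item 6: 2118 + 523 = 2641
item 7: 2641 + 523 = 3164
item 8: 3164 + 523 = 3687
item 9: 3687 + 523 = 4210
item 10: 4210 + 523 = 4733
item 11: 4733 + 523 = 5256
item 12: 5256 + 523 = 5779
item 13: 5779 + 523 = 6302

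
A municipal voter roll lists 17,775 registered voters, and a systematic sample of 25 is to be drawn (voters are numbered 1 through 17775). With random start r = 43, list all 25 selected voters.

43, 754, 1465, 2176, 2887, 3598, 4309, 5020, 5731, 6442, 7153, 7864, 8575, 9286, 9997, 10708, 11419, 12130, 12841, 13552, 14263, 14974, 15685, 16396, 17107

k = N/n = 17775/25 = 711
voter 1: 43
voter 2: 43 + 711 = 754
voter 3: 754 + 711 = 1465
voter 4: 1465 + 711 = 2176
voter 5: 2176 + 711 = 2887
voter 6: 2887 + 711 = 3598
voter 7: 3598 + 711 = 4309
voter 8: 4309 + 711 = 5020
voter 9: 5020 + 711 = 5731
voter 10: 5731 + 711 = 6442
voter 11: 6442 + 711 = 7153
voter 12: 7153 + 711 = 7864
voter 13: 7864 + 711 = 8575
voter 14: 8575 + 711 = 9286
voter 15: 9286 + 711 = 9997
voter 16: 9997 + 711 = 10708
voter 17: 10708 + 711 = 11419
voter 18: 11419 + 711 = 12130
voter 19: 12130 + 711 = 12841
voter 20: 12841 + 711 = 13552
voter 21: 13552 + 711 = 14263
voter 22: 14263 + 711 = 14974
voter 23: 14974 + 711 = 15685
voter 24: 15685 + 711 = 16396
voter 25: 16396 + 711 = 17107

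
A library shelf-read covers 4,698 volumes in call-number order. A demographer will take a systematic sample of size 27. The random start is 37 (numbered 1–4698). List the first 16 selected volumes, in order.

k = N/n = 4698/27 = 174
volume 1: 37
volume 2: 37 + 174 = 211
volume 3: 211 + 174 = 385
volume 4: 385 + 174 = 559
volume 5: 559 + 174 = 733
volume 6: 733 + 174 = 907
volume 7: 907 + 174 = 1081
volume 8: 1081 + 174 = 1255
volume 9: 1255 + 174 = 1429
volume 10: 1429 + 174 = 1603
volume 11: 1603 + 174 = 1777
volume 12: 1777 + 174 = 1951
volume 13: 1951 + 174 = 2125
volume 14: 2125 + 174 = 2299
volume 15: 2299 + 174 = 2473
volume 16: 2473 + 174 = 2647

37, 211, 385, 559, 733, 907, 1081, 1255, 1429, 1603, 1777, 1951, 2125, 2299, 2473, 2647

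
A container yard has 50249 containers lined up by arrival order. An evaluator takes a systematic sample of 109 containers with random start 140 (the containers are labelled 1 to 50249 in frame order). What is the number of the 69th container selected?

31488

k = 50249/109 = 461
69th selection = r + (69−1)·k = 140 + 68×461 = 140 + 31348 = 31488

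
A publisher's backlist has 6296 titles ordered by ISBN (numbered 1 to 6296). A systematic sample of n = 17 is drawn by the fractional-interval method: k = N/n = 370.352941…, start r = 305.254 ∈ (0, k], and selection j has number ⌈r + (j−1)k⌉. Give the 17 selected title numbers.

j=1: r + 0k = 305.254 → ⌈·⌉ = 306
j=2: r + 1k = 675.606941… → ⌈·⌉ = 676
j=3: r + 2k = 1045.959882… → ⌈·⌉ = 1046
j=4: r + 3k = 1416.312823… → ⌈·⌉ = 1417
j=5: r + 4k = 1786.665764… → ⌈·⌉ = 1787
j=6: r + 5k = 2157.018705… → ⌈·⌉ = 2158
j=7: r + 6k = 2527.371647… → ⌈·⌉ = 2528
j=8: r + 7k = 2897.724588… → ⌈·⌉ = 2898
j=9: r + 8k = 3268.077529… → ⌈·⌉ = 3269
j=10: r + 9k = 3638.430470… → ⌈·⌉ = 3639
j=11: r + 10k = 4008.783411… → ⌈·⌉ = 4009
j=12: r + 11k = 4379.136352… → ⌈·⌉ = 4380
j=13: r + 12k = 4749.489294… → ⌈·⌉ = 4750
j=14: r + 13k = 5119.842235… → ⌈·⌉ = 5120
j=15: r + 14k = 5490.195176… → ⌈·⌉ = 5491
j=16: r + 15k = 5860.548117… → ⌈·⌉ = 5861
j=17: r + 16k = 6230.901058… → ⌈·⌉ = 6231

306, 676, 1046, 1417, 1787, 2158, 2528, 2898, 3269, 3639, 4009, 4380, 4750, 5120, 5491, 5861, 6231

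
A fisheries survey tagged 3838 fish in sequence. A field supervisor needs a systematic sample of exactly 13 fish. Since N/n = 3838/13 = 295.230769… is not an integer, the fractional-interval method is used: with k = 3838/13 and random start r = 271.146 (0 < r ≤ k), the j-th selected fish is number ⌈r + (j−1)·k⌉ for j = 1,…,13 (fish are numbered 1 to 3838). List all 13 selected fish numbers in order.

272, 567, 862, 1157, 1453, 1748, 2043, 2338, 2633, 2929, 3224, 3519, 3814

j=1: r + 0k = 271.146 → ⌈·⌉ = 272
j=2: r + 1k = 566.376769… → ⌈·⌉ = 567
j=3: r + 2k = 861.607538… → ⌈·⌉ = 862
j=4: r + 3k = 1156.838307… → ⌈·⌉ = 1157
j=5: r + 4k = 1452.069076… → ⌈·⌉ = 1453
j=6: r + 5k = 1747.299846… → ⌈·⌉ = 1748
j=7: r + 6k = 2042.530615… → ⌈·⌉ = 2043
j=8: r + 7k = 2337.761384… → ⌈·⌉ = 2338
j=9: r + 8k = 2632.992153… → ⌈·⌉ = 2633
j=10: r + 9k = 2928.222923… → ⌈·⌉ = 2929
j=11: r + 10k = 3223.453692… → ⌈·⌉ = 3224
j=12: r + 11k = 3518.684461… → ⌈·⌉ = 3519
j=13: r + 12k = 3813.915230… → ⌈·⌉ = 3814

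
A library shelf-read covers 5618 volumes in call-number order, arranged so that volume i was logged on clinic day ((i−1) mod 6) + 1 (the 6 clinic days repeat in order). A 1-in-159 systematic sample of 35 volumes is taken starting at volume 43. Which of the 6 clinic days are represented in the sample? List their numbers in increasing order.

Consecutive selections differ by k = 159, so their clinic day numbers differ by 159 mod 6 = 3.
gcd(159, 6) = 3, so the sample visits 6/3 = 2 distinct residues mod 6.
Start 43 is clinic day 1; the clinic days hit are 1, 4.

1, 4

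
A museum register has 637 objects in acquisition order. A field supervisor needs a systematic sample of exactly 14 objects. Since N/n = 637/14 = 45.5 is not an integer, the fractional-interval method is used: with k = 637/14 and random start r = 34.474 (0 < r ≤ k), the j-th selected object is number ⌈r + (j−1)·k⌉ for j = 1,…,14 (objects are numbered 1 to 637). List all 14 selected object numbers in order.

35, 80, 126, 171, 217, 262, 308, 353, 399, 444, 490, 535, 581, 626

j=1: r + 0k = 34.474 → ⌈·⌉ = 35
j=2: r + 1k = 79.974 → ⌈·⌉ = 80
j=3: r + 2k = 125.474 → ⌈·⌉ = 126
j=4: r + 3k = 170.974 → ⌈·⌉ = 171
j=5: r + 4k = 216.474 → ⌈·⌉ = 217
j=6: r + 5k = 261.974 → ⌈·⌉ = 262
j=7: r + 6k = 307.474 → ⌈·⌉ = 308
j=8: r + 7k = 352.974 → ⌈·⌉ = 353
j=9: r + 8k = 398.474 → ⌈·⌉ = 399
j=10: r + 9k = 443.974 → ⌈·⌉ = 444
j=11: r + 10k = 489.474 → ⌈·⌉ = 490
j=12: r + 11k = 534.974 → ⌈·⌉ = 535
j=13: r + 12k = 580.474 → ⌈·⌉ = 581
j=14: r + 13k = 625.974 → ⌈·⌉ = 626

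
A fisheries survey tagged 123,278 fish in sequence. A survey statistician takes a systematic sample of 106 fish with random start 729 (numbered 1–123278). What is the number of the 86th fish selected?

k = 123278/106 = 1163
86th selection = r + (86−1)·k = 729 + 85×1163 = 729 + 98855 = 99584

99584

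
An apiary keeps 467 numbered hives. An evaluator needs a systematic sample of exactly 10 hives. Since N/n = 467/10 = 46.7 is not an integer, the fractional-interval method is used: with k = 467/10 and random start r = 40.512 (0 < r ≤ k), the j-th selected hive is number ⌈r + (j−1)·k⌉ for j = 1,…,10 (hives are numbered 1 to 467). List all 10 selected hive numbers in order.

41, 88, 134, 181, 228, 275, 321, 368, 415, 461

j=1: r + 0k = 40.512 → ⌈·⌉ = 41
j=2: r + 1k = 87.212 → ⌈·⌉ = 88
j=3: r + 2k = 133.912 → ⌈·⌉ = 134
j=4: r + 3k = 180.612 → ⌈·⌉ = 181
j=5: r + 4k = 227.312 → ⌈·⌉ = 228
j=6: r + 5k = 274.012 → ⌈·⌉ = 275
j=7: r + 6k = 320.712 → ⌈·⌉ = 321
j=8: r + 7k = 367.412 → ⌈·⌉ = 368
j=9: r + 8k = 414.112 → ⌈·⌉ = 415
j=10: r + 9k = 460.812 → ⌈·⌉ = 461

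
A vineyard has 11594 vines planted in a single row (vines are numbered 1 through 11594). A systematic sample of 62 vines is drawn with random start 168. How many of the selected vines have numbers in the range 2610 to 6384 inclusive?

20

k = 11594/62 = 187
First selection ≥ 2610: 168 + ⌈(2610−168)/187⌉·187 = 168 + 14×187 = 2786
Last selection ≤ 6384: 168 + ⌊(6384−168)/187⌋·187 = 168 + 33×187 = 6339
Count = 33 − 14 + 1 = 20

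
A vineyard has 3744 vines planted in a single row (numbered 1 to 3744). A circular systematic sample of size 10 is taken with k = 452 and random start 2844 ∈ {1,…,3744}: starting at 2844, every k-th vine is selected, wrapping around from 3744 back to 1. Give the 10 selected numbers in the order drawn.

Selection 1: 2844
Selection 2: 2844 + 452 = 3296
Selection 3: 3296 + 452 = 3748 → 3748 − 3744 = 4
Selection 4: 4 + 452 = 456
Selection 5: 456 + 452 = 908
Selection 6: 908 + 452 = 1360
Selection 7: 1360 + 452 = 1812
Selection 8: 1812 + 452 = 2264
Selection 9: 2264 + 452 = 2716
Selection 10: 2716 + 452 = 3168

2844, 3296, 4, 456, 908, 1360, 1812, 2264, 2716, 3168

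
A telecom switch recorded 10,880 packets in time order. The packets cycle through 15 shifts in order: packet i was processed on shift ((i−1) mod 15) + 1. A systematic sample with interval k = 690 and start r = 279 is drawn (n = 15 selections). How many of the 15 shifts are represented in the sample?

1

Consecutive selections differ by k = 690, so their shift numbers differ by 690 mod 15 = 0.
gcd(690, 15) = 15, so the sample visits 15/15 = 1 distinct residues mod 15.
Start 279 is shift 9; the shifts hit are 9.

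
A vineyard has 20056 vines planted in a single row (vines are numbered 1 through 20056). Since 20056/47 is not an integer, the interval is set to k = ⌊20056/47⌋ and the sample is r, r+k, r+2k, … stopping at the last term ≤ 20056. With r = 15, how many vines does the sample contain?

k = ⌊20056/47⌋ = 426
Achieved size = ⌊(20056 − 15)/426⌋ + 1 = ⌊20041/426⌋ + 1 = 47 + 1 = 48
(last selection: 15 + 47×426 = 20037 ≤ 20056; next would be 20463 > 20056)

48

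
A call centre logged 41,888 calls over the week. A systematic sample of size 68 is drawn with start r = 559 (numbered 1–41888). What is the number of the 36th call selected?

k = 41888/68 = 616
36th selection = r + (36−1)·k = 559 + 35×616 = 559 + 21560 = 22119

22119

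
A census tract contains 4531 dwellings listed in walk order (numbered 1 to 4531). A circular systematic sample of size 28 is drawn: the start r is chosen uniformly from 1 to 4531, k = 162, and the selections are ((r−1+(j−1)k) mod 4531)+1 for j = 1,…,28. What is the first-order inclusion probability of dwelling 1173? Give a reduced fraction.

28/4531

For each position j, as r ranges over 1…4531 the j-th selection hits every dwelling exactly once, so dwelling 1173 is selected for exactly 28 of the 4531 starts.
Inclusion probability = 28/4531.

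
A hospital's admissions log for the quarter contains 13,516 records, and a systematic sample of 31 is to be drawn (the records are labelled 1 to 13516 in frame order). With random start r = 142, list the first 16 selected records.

k = N/n = 13516/31 = 436
record 1: 142
record 2: 142 + 436 = 578
record 3: 578 + 436 = 1014
record 4: 1014 + 436 = 1450
record 5: 1450 + 436 = 1886
record 6: 1886 + 436 = 2322
record 7: 2322 + 436 = 2758
record 8: 2758 + 436 = 3194
record 9: 3194 + 436 = 3630
record 10: 3630 + 436 = 4066
record 11: 4066 + 436 = 4502
record 12: 4502 + 436 = 4938
record 13: 4938 + 436 = 5374
record 14: 5374 + 436 = 5810
record 15: 5810 + 436 = 6246
record 16: 6246 + 436 = 6682

142, 578, 1014, 1450, 1886, 2322, 2758, 3194, 3630, 4066, 4502, 4938, 5374, 5810, 6246, 6682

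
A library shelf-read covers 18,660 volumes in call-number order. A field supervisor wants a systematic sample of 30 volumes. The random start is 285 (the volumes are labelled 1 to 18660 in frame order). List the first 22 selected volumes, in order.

k = N/n = 18660/30 = 622
volume 1: 285
volume 2: 285 + 622 = 907
volume 3: 907 + 622 = 1529
volume 4: 1529 + 622 = 2151
volume 5: 2151 + 622 = 2773
volume 6: 2773 + 622 = 3395
volume 7: 3395 + 622 = 4017
volume 8: 4017 + 622 = 4639
volume 9: 4639 + 622 = 5261
volume 10: 5261 + 622 = 5883
volume 11: 5883 + 622 = 6505
volume 12: 6505 + 622 = 7127
volume 13: 7127 + 622 = 7749
volume 14: 7749 + 622 = 8371
volume 15: 8371 + 622 = 8993
volume 16: 8993 + 622 = 9615
volume 17: 9615 + 622 = 10237
volume 18: 10237 + 622 = 10859
volume 19: 10859 + 622 = 11481
volume 20: 11481 + 622 = 12103
volume 21: 12103 + 622 = 12725
volume 22: 12725 + 622 = 13347

285, 907, 1529, 2151, 2773, 3395, 4017, 4639, 5261, 5883, 6505, 7127, 7749, 8371, 8993, 9615, 10237, 10859, 11481, 12103, 12725, 13347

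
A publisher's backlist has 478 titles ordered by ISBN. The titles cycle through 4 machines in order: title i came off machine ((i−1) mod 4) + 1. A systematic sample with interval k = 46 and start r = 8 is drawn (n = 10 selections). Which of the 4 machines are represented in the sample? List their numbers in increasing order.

Consecutive selections differ by k = 46, so their machine numbers differ by 46 mod 4 = 2.
gcd(46, 4) = 2, so the sample visits 4/2 = 2 distinct residues mod 4.
Start 8 is machine 4; the machines hit are 2, 4.

2, 4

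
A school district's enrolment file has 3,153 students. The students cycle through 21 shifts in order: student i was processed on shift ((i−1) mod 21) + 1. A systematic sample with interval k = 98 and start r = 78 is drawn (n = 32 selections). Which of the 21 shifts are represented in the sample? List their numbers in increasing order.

1, 8, 15

Consecutive selections differ by k = 98, so their shift numbers differ by 98 mod 21 = 14.
gcd(98, 21) = 7, so the sample visits 21/7 = 3 distinct residues mod 21.
Start 78 is shift 15; the shifts hit are 1, 8, 15.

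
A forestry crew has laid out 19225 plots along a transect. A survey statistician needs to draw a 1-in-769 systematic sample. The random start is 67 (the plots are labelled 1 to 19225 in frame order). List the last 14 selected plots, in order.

12th selection = 67 + 11×769 = 8526
13th: 8526 + 769 = 9295
14th: 9295 + 769 = 10064
15th: 10064 + 769 = 10833
16th: 10833 + 769 = 11602
17th: 11602 + 769 = 12371
18th: 12371 + 769 = 13140
19th: 13140 + 769 = 13909
20th: 13909 + 769 = 14678
21st: 14678 + 769 = 15447
22nd: 15447 + 769 = 16216
23rd: 16216 + 769 = 16985
24th: 16985 + 769 = 17754
25th: 17754 + 769 = 18523

8526, 9295, 10064, 10833, 11602, 12371, 13140, 13909, 14678, 15447, 16216, 16985, 17754, 18523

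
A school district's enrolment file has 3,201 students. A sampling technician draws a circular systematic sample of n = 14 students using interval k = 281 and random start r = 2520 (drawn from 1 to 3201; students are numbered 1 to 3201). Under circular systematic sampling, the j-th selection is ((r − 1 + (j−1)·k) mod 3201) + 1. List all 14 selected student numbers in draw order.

2520, 2801, 3082, 162, 443, 724, 1005, 1286, 1567, 1848, 2129, 2410, 2691, 2972

Selection 1: 2520
Selection 2: 2520 + 281 = 2801
Selection 3: 2801 + 281 = 3082
Selection 4: 3082 + 281 = 3363 → 3363 − 3201 = 162
Selection 5: 162 + 281 = 443
Selection 6: 443 + 281 = 724
Selection 7: 724 + 281 = 1005
Selection 8: 1005 + 281 = 1286
Selection 9: 1286 + 281 = 1567
Selection 10: 1567 + 281 = 1848
Selection 11: 1848 + 281 = 2129
Selection 12: 2129 + 281 = 2410
Selection 13: 2410 + 281 = 2691
Selection 14: 2691 + 281 = 2972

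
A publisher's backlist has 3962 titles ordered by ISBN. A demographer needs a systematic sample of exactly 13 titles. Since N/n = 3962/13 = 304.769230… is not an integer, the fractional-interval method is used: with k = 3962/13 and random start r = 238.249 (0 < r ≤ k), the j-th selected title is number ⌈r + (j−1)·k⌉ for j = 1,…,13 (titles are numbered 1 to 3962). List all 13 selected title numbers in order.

j=1: r + 0k = 238.249 → ⌈·⌉ = 239
j=2: r + 1k = 543.018230… → ⌈·⌉ = 544
j=3: r + 2k = 847.787461… → ⌈·⌉ = 848
j=4: r + 3k = 1152.556692… → ⌈·⌉ = 1153
j=5: r + 4k = 1457.325923… → ⌈·⌉ = 1458
j=6: r + 5k = 1762.095153… → ⌈·⌉ = 1763
j=7: r + 6k = 2066.864384… → ⌈·⌉ = 2067
j=8: r + 7k = 2371.633615… → ⌈·⌉ = 2372
j=9: r + 8k = 2676.402846… → ⌈·⌉ = 2677
j=10: r + 9k = 2981.172076… → ⌈·⌉ = 2982
j=11: r + 10k = 3285.941307… → ⌈·⌉ = 3286
j=12: r + 11k = 3590.710538… → ⌈·⌉ = 3591
j=13: r + 12k = 3895.479769… → ⌈·⌉ = 3896

239, 544, 848, 1153, 1458, 1763, 2067, 2372, 2677, 2982, 3286, 3591, 3896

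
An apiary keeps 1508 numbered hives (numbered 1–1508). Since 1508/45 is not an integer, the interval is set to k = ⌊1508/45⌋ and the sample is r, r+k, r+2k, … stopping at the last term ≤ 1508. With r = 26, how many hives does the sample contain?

45

k = ⌊1508/45⌋ = 33
Achieved size = ⌊(1508 − 26)/33⌋ + 1 = ⌊1482/33⌋ + 1 = 44 + 1 = 45
(last selection: 26 + 44×33 = 1478 ≤ 1508; next would be 1511 > 1508)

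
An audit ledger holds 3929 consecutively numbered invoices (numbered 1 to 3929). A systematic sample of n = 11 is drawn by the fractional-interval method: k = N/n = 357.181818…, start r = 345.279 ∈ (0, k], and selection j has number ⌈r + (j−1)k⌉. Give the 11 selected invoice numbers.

346, 703, 1060, 1417, 1775, 2132, 2489, 2846, 3203, 3560, 3918

j=1: r + 0k = 345.279 → ⌈·⌉ = 346
j=2: r + 1k = 702.460818… → ⌈·⌉ = 703
j=3: r + 2k = 1059.642636… → ⌈·⌉ = 1060
j=4: r + 3k = 1416.824454… → ⌈·⌉ = 1417
j=5: r + 4k = 1774.006272… → ⌈·⌉ = 1775
j=6: r + 5k = 2131.188090… → ⌈·⌉ = 2132
j=7: r + 6k = 2488.369909… → ⌈·⌉ = 2489
j=8: r + 7k = 2845.551727… → ⌈·⌉ = 2846
j=9: r + 8k = 3202.733545… → ⌈·⌉ = 3203
j=10: r + 9k = 3559.915363… → ⌈·⌉ = 3560
j=11: r + 10k = 3917.097181… → ⌈·⌉ = 3918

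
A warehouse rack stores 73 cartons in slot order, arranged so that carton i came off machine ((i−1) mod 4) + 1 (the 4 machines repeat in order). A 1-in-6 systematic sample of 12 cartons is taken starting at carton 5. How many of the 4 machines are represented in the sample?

Consecutive selections differ by k = 6, so their machine numbers differ by 6 mod 4 = 2.
gcd(6, 4) = 2, so the sample visits 4/2 = 2 distinct residues mod 4.
Start 5 is machine 1; the machines hit are 1, 3.

2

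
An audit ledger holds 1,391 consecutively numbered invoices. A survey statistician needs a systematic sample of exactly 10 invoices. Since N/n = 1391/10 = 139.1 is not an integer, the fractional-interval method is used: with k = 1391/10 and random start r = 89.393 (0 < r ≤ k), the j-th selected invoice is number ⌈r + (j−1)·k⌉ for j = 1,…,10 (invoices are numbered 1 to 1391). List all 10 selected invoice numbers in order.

j=1: r + 0k = 89.393 → ⌈·⌉ = 90
j=2: r + 1k = 228.493 → ⌈·⌉ = 229
j=3: r + 2k = 367.593 → ⌈·⌉ = 368
j=4: r + 3k = 506.693 → ⌈·⌉ = 507
j=5: r + 4k = 645.793 → ⌈·⌉ = 646
j=6: r + 5k = 784.893 → ⌈·⌉ = 785
j=7: r + 6k = 923.993 → ⌈·⌉ = 924
j=8: r + 7k = 1063.093 → ⌈·⌉ = 1064
j=9: r + 8k = 1202.193 → ⌈·⌉ = 1203
j=10: r + 9k = 1341.293 → ⌈·⌉ = 1342

90, 229, 368, 507, 646, 785, 924, 1064, 1203, 1342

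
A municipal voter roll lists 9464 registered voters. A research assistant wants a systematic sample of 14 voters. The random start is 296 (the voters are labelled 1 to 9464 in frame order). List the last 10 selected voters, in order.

k = N/n = 9464/14 = 676
5th selection = 296 + 4×676 = 3000
6th: 3000 + 676 = 3676
7th: 3676 + 676 = 4352
8th: 4352 + 676 = 5028
9th: 5028 + 676 = 5704
10th: 5704 + 676 = 6380
11th: 6380 + 676 = 7056
12th: 7056 + 676 = 7732
13th: 7732 + 676 = 8408
14th: 8408 + 676 = 9084

3000, 3676, 4352, 5028, 5704, 6380, 7056, 7732, 8408, 9084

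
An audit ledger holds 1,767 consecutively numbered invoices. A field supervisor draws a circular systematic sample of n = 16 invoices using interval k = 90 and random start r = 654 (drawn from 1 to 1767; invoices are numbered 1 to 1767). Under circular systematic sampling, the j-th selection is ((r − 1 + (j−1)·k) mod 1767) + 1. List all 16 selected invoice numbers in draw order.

Selection 1: 654
Selection 2: 654 + 90 = 744
Selection 3: 744 + 90 = 834
Selection 4: 834 + 90 = 924
Selection 5: 924 + 90 = 1014
Selection 6: 1014 + 90 = 1104
Selection 7: 1104 + 90 = 1194
Selection 8: 1194 + 90 = 1284
Selection 9: 1284 + 90 = 1374
Selection 10: 1374 + 90 = 1464
Selection 11: 1464 + 90 = 1554
Selection 12: 1554 + 90 = 1644
Selection 13: 1644 + 90 = 1734
Selection 14: 1734 + 90 = 1824 → 1824 − 1767 = 57
Selection 15: 57 + 90 = 147
Selection 16: 147 + 90 = 237

654, 744, 834, 924, 1014, 1104, 1194, 1284, 1374, 1464, 1554, 1644, 1734, 57, 147, 237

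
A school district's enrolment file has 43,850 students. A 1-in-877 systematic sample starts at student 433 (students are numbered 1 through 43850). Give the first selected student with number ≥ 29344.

29374

k = 877
Steps past start: ⌈(29344 − 433)/877⌉ = ⌈28911/877⌉ = 33
Selected student: 433 + 33×877 = 29374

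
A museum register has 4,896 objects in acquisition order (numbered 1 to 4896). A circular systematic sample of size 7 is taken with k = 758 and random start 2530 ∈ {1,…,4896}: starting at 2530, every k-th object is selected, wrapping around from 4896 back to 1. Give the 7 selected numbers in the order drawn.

Selection 1: 2530
Selection 2: 2530 + 758 = 3288
Selection 3: 3288 + 758 = 4046
Selection 4: 4046 + 758 = 4804
Selection 5: 4804 + 758 = 5562 → 5562 − 4896 = 666
Selection 6: 666 + 758 = 1424
Selection 7: 1424 + 758 = 2182

2530, 3288, 4046, 4804, 666, 1424, 2182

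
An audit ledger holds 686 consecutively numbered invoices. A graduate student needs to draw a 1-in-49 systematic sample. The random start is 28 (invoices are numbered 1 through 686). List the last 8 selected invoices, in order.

7th selection = 28 + 6×49 = 322
8th: 322 + 49 = 371
9th: 371 + 49 = 420
10th: 420 + 49 = 469
11th: 469 + 49 = 518
12th: 518 + 49 = 567
13th: 567 + 49 = 616
14th: 616 + 49 = 665

322, 371, 420, 469, 518, 567, 616, 665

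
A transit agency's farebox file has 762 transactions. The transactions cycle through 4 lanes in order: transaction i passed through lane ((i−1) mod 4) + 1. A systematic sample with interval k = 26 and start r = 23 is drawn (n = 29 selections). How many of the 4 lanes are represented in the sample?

2

Consecutive selections differ by k = 26, so their lane numbers differ by 26 mod 4 = 2.
gcd(26, 4) = 2, so the sample visits 4/2 = 2 distinct residues mod 4.
Start 23 is lane 3; the lanes hit are 1, 3.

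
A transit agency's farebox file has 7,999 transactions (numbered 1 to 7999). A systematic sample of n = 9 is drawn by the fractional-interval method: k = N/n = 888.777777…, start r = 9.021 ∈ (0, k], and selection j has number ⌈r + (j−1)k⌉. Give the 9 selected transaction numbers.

j=1: r + 0k = 9.021 → ⌈·⌉ = 10
j=2: r + 1k = 897.798777… → ⌈·⌉ = 898
j=3: r + 2k = 1786.576555… → ⌈·⌉ = 1787
j=4: r + 3k = 2675.354333… → ⌈·⌉ = 2676
j=5: r + 4k = 3564.132111… → ⌈·⌉ = 3565
j=6: r + 5k = 4452.909888… → ⌈·⌉ = 4453
j=7: r + 6k = 5341.687666… → ⌈·⌉ = 5342
j=8: r + 7k = 6230.465444… → ⌈·⌉ = 6231
j=9: r + 8k = 7119.243222… → ⌈·⌉ = 7120

10, 898, 1787, 2676, 3565, 4453, 5342, 6231, 7120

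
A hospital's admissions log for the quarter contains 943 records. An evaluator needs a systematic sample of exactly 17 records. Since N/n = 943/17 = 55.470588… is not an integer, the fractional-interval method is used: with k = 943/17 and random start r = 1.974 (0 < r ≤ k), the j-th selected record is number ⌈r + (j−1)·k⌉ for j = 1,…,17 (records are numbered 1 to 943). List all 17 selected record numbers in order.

2, 58, 113, 169, 224, 280, 335, 391, 446, 502, 557, 613, 668, 724, 779, 835, 890

j=1: r + 0k = 1.974 → ⌈·⌉ = 2
j=2: r + 1k = 57.444588… → ⌈·⌉ = 58
j=3: r + 2k = 112.915176… → ⌈·⌉ = 113
j=4: r + 3k = 168.385764… → ⌈·⌉ = 169
j=5: r + 4k = 223.856352… → ⌈·⌉ = 224
j=6: r + 5k = 279.326941… → ⌈·⌉ = 280
j=7: r + 6k = 334.797529… → ⌈·⌉ = 335
j=8: r + 7k = 390.268117… → ⌈·⌉ = 391
j=9: r + 8k = 445.738705… → ⌈·⌉ = 446
j=10: r + 9k = 501.209294… → ⌈·⌉ = 502
j=11: r + 10k = 556.679882… → ⌈·⌉ = 557
j=12: r + 11k = 612.150470… → ⌈·⌉ = 613
j=13: r + 12k = 667.621058… → ⌈·⌉ = 668
j=14: r + 13k = 723.091647… → ⌈·⌉ = 724
j=15: r + 14k = 778.562235… → ⌈·⌉ = 779
j=16: r + 15k = 834.032823… → ⌈·⌉ = 835
j=17: r + 16k = 889.503411… → ⌈·⌉ = 890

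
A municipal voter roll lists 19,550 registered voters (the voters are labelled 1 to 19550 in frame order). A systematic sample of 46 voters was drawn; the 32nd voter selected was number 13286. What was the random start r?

k = 19550/46 = 425
r = 13286 − (32−1)×425 = 13286 − 13175 = 111

111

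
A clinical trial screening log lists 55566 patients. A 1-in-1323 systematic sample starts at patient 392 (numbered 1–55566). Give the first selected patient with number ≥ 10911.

10976

k = 1323
Steps past start: ⌈(10911 − 392)/1323⌉ = ⌈10519/1323⌉ = 8
Selected patient: 392 + 8×1323 = 10976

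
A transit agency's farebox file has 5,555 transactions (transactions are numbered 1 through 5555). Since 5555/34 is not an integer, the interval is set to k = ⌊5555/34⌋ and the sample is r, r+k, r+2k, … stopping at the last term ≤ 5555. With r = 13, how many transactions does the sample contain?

k = ⌊5555/34⌋ = 163
Achieved size = ⌊(5555 − 13)/163⌋ + 1 = ⌊5542/163⌋ + 1 = 34 + 1 = 35
(last selection: 13 + 34×163 = 5555 ≤ 5555; next would be 5718 > 5555)

35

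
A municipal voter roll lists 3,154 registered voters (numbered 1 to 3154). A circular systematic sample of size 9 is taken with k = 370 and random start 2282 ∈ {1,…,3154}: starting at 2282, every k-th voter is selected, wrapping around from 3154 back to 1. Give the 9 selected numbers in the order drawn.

Selection 1: 2282
Selection 2: 2282 + 370 = 2652
Selection 3: 2652 + 370 = 3022
Selection 4: 3022 + 370 = 3392 → 3392 − 3154 = 238
Selection 5: 238 + 370 = 608
Selection 6: 608 + 370 = 978
Selection 7: 978 + 370 = 1348
Selection 8: 1348 + 370 = 1718
Selection 9: 1718 + 370 = 2088

2282, 2652, 3022, 238, 608, 978, 1348, 1718, 2088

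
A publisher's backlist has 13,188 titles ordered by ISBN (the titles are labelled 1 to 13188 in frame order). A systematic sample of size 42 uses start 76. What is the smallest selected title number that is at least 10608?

k = 13188/42 = 314
Steps past start: ⌈(10608 − 76)/314⌉ = ⌈10532/314⌉ = 34
Selected title: 76 + 34×314 = 10752

10752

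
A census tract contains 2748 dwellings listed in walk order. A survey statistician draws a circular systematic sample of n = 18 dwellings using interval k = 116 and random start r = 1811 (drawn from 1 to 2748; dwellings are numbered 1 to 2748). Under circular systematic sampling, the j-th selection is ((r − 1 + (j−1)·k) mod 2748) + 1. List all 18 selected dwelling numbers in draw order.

Selection 1: 1811
Selection 2: 1811 + 116 = 1927
Selection 3: 1927 + 116 = 2043
Selection 4: 2043 + 116 = 2159
Selection 5: 2159 + 116 = 2275
Selection 6: 2275 + 116 = 2391
Selection 7: 2391 + 116 = 2507
Selection 8: 2507 + 116 = 2623
Selection 9: 2623 + 116 = 2739
Selection 10: 2739 + 116 = 2855 → 2855 − 2748 = 107
Selection 11: 107 + 116 = 223
Selection 12: 223 + 116 = 339
Selection 13: 339 + 116 = 455
Selection 14: 455 + 116 = 571
Selection 15: 571 + 116 = 687
Selection 16: 687 + 116 = 803
Selection 17: 803 + 116 = 919
Selection 18: 919 + 116 = 1035

1811, 1927, 2043, 2159, 2275, 2391, 2507, 2623, 2739, 107, 223, 339, 455, 571, 687, 803, 919, 1035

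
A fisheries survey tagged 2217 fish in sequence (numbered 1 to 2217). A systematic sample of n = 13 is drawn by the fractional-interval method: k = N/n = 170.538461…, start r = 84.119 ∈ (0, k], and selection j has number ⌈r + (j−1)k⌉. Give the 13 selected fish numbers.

j=1: r + 0k = 84.119 → ⌈·⌉ = 85
j=2: r + 1k = 254.657461… → ⌈·⌉ = 255
j=3: r + 2k = 425.195923… → ⌈·⌉ = 426
j=4: r + 3k = 595.734384… → ⌈·⌉ = 596
j=5: r + 4k = 766.272846… → ⌈·⌉ = 767
j=6: r + 5k = 936.811307… → ⌈·⌉ = 937
j=7: r + 6k = 1107.349769… → ⌈·⌉ = 1108
j=8: r + 7k = 1277.888230… → ⌈·⌉ = 1278
j=9: r + 8k = 1448.426692… → ⌈·⌉ = 1449
j=10: r + 9k = 1618.965153… → ⌈·⌉ = 1619
j=11: r + 10k = 1789.503615… → ⌈·⌉ = 1790
j=12: r + 11k = 1960.042076… → ⌈·⌉ = 1961
j=13: r + 12k = 2130.580538… → ⌈·⌉ = 2131

85, 255, 426, 596, 767, 937, 1108, 1278, 1449, 1619, 1790, 1961, 2131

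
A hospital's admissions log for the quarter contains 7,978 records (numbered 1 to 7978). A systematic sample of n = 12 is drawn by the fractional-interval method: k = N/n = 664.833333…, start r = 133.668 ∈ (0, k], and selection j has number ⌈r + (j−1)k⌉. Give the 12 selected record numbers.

134, 799, 1464, 2129, 2794, 3458, 4123, 4788, 5453, 6118, 6783, 7447

j=1: r + 0k = 133.668 → ⌈·⌉ = 134
j=2: r + 1k = 798.501333… → ⌈·⌉ = 799
j=3: r + 2k = 1463.334666… → ⌈·⌉ = 1464
j=4: r + 3k = 2128.168 → ⌈·⌉ = 2129
j=5: r + 4k = 2793.001333… → ⌈·⌉ = 2794
j=6: r + 5k = 3457.834666… → ⌈·⌉ = 3458
j=7: r + 6k = 4122.668 → ⌈·⌉ = 4123
j=8: r + 7k = 4787.501333… → ⌈·⌉ = 4788
j=9: r + 8k = 5452.334666… → ⌈·⌉ = 5453
j=10: r + 9k = 6117.168 → ⌈·⌉ = 6118
j=11: r + 10k = 6782.001333… → ⌈·⌉ = 6783
j=12: r + 11k = 7446.834666… → ⌈·⌉ = 7447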